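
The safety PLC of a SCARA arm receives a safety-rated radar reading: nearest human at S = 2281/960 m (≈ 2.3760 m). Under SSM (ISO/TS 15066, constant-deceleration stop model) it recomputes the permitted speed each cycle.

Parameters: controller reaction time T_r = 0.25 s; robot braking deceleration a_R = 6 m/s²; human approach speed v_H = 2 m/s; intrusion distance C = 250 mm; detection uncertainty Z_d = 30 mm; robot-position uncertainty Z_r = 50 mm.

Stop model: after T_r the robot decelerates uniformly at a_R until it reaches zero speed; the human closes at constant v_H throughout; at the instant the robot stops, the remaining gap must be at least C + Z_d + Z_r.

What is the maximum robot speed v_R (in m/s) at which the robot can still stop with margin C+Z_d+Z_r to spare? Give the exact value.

v_R_max = 41/20 m/s = 2.0500 m/s

collect terms ⇒ (1/12)·v_R² + (7/12)·v_R + (-7421/4800) = 0
  disc = (7/12)² − 4·(1/12)·(-7421/4800) = 1369/1600 ; √disc = 37/40
  v_R = (−(7/12) + 37/40) / (2·(1/12)) = 41/20 m/s
check:
stop time T_s = (41/20)/6 = 0.3417 s
reaction-phase robot travel = 2.0500·0.2500 = 0.5125 m
braking distance = 2.0500²/(2·6.0000) = 0.3502 m
human over T_r+T_s: 2.0000·(0.2500+0.3417) = 1.1833 m
residual clearance needed = 0.2500+0.0300+0.0500 = 0.3300 m
sum ≈ 0.5125+0.3502+1.1833+0.3300 ≈ 2.3760 m = S ✓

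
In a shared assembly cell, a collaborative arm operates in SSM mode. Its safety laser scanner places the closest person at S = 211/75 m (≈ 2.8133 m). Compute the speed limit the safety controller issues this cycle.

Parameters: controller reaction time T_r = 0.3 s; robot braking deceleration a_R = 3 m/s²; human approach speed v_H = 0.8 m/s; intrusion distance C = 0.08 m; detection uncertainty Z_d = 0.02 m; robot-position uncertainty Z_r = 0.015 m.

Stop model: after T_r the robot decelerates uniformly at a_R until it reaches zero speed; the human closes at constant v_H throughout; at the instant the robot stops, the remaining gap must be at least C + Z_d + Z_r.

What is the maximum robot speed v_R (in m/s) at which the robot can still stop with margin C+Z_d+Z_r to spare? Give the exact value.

quadratic (1/6)·v² + (17/30)·v + (-59/24) = 0
  disc = (17/30)² − 4·(1/6)·(-59/24) = 49/25 ; √disc = 7/5
  v_R = (−(17/30) + 7/5) / (2·(1/6)) = 5/2 m/s
check:
braking lasts T_s = (5/2)/3 = 0.8333 s
reaction-phase robot travel = 2.5000·0.3000 = 0.7500 m
robot covers 2.5000·0.8333 − ½·3.0000·0.8333² = 1.0417 m while stopping
human over T_r+T_s: 0.8000·(0.3000+0.8333) = 0.9067 m
C+Z_d+Z_r = 0.0800+0.0200+0.0150 = 0.1150 m
sum ≈ 0.7500+1.0417+0.9067+0.1150 ≈ 2.8133 m = S ✓

v_R_max = 5/2 m/s = 2.5000 m/s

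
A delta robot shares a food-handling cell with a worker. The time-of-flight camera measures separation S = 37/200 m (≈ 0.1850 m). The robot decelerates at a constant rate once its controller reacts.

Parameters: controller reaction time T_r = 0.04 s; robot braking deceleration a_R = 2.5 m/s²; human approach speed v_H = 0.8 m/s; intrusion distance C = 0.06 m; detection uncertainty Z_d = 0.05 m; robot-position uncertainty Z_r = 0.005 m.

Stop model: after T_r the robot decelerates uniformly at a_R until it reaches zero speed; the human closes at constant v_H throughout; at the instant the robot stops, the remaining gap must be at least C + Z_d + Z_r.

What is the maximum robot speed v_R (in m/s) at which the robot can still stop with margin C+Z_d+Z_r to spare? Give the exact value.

v_R_max = 1/10 m/s = 0.1000 m/s

at the boundary: (1/5)·v² + (9/25)·v + (-19/500) = 0
  disc = (9/25)² − 4·(1/5)·(-19/500) = 4/25 ; √disc = 2/5
  v_R = (−(9/25) + 2/5) / (2·(1/5)) = 1/10 m/s
check:
T_s = v_R/a_R = (1/10)/(5/2) = 0.0400 s
reaction-phase robot travel = 0.1000·0.0400 = 0.0040 m
braking distance = 0.1000²/(2·2.5000) = 0.0020 m
person approaches 0.8000·(0.0400+0.0400) = 0.0640 m
residual clearance needed = 0.0600+0.0500+0.0050 = 0.1150 m
sum ≈ 0.0040+0.0020+0.0640+0.1150 ≈ 0.1850 m = S ✓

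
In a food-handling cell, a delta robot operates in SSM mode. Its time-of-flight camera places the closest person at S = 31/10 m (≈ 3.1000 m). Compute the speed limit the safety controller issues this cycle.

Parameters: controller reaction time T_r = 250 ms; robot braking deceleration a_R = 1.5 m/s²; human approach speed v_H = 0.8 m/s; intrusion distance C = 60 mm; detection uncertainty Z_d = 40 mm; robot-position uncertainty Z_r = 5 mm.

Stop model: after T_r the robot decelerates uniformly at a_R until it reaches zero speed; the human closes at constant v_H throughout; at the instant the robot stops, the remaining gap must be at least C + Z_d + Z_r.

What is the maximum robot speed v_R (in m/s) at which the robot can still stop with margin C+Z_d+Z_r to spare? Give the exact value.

v_R_max = 39/20 m/s = 1.9500 m/s

at the boundary: (1/3)·v² + (47/60)·v + (-559/200) = 0
  disc = (47/60)² − 4·(1/3)·(-559/200) = 625/144 ; √disc = 25/12
  v_R = (−(47/60) + 25/12) / (2·(1/3)) = 39/20 m/s
check:
stop time T_s = (39/20)/(3/2) = 1.3000 s
robot in T_r: 1.9500·0.2500 = 0.4875 m
braking distance = 1.9500²/(2·1.5000) = 1.2675 m
person approaches 0.8000·(0.2500+1.3000) = 1.2400 m
residual clearance needed = 0.0600+0.0400+0.0050 = 0.1050 m
sum ≈ 0.4875+1.2675+1.2400+0.1050 ≈ 3.1000 m = S ✓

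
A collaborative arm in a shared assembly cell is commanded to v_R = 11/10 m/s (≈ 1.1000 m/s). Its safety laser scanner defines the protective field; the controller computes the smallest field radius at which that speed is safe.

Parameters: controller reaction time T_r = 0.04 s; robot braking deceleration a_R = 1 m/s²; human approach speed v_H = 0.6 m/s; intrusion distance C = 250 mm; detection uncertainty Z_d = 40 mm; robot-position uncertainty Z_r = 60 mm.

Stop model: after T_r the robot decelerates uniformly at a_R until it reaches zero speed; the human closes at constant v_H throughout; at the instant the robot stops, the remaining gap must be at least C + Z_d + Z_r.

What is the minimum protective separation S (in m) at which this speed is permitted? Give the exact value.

S_min = 1683/1000 m = 1.6830 m

braking lasts T_s = (11/10)/1 = 1.1000 s
reaction-phase robot travel = 1.1000·0.0400 = 0.0440 m
robot under decel: 1.1000²/(2·1.0000) = 0.6050 m
human over T_r+T_s: 0.6000·(0.0400+1.1000) = 0.6840 m
margins: 0.2500+0.0400+0.0600 = 0.3500 m
S_min ≈ 0.0440+0.6050+0.6840+0.3500  ⇒  S_min = 1683/1000 m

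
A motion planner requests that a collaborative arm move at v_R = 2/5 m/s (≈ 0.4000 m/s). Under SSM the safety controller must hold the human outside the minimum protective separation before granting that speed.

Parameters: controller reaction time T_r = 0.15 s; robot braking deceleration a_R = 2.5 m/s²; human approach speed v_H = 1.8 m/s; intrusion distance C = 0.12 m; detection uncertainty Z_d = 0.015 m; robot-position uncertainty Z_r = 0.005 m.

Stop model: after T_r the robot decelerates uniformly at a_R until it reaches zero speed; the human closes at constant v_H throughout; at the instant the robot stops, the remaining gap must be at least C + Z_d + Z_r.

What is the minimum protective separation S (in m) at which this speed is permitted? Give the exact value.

S_min = 79/100 m = 0.7900 m

stop time T_s = (2/5)/(5/2) = 0.1600 s
reaction-phase robot travel = 0.4000·0.1500 = 0.0600 m
robot under decel: 0.4000²/(2·2.5000) = 0.0320 m
person approaches 1.8000·(0.1500+0.1600) = 0.5580 m
margins: 0.1200+0.0150+0.0050 = 0.1400 m
S_min ≈ 0.0600+0.0320+0.5580+0.1400  ⇒  S_min = 79/100 m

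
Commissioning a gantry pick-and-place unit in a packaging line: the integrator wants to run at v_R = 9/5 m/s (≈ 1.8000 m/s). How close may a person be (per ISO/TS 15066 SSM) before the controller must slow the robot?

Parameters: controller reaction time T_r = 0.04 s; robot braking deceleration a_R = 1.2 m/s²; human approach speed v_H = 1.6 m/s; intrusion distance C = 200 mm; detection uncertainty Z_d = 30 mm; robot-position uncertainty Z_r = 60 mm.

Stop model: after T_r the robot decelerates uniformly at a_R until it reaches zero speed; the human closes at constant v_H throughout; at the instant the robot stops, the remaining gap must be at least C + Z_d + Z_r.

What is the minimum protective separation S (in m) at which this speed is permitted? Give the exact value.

S_min = 522/125 m = 4.1760 m

braking lasts T_s = (9/5)/(6/5) = 1.5000 s
reaction-phase robot travel = 1.8000·0.0400 = 0.0720 m
robot covers 1.8000·1.5000 − ½·1.2000·1.5000² = 1.3500 m while stopping
human closes 1.6000·1.5400 = 2.4640 m
residual clearance needed = 0.2000+0.0300+0.0600 = 0.2900 m
S_min ≈ 0.0720+1.3500+2.4640+0.2900  ⇒  S_min = 522/125 m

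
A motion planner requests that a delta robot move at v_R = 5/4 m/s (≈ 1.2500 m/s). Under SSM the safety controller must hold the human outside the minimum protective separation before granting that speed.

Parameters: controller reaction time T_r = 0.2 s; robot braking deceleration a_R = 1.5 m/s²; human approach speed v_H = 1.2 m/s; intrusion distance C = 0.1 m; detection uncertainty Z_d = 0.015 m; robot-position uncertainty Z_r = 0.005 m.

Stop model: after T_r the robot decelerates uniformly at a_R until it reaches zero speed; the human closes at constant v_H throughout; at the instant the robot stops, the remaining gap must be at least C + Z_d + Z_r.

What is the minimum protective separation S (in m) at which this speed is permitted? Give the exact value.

braking lasts T_s = (5/4)/(3/2) = 0.8333 s
robot covers v_R·T_r = 1.2500·0.2000 = 0.2500 m before braking
robot covers 1.2500·0.8333 − ½·1.5000·0.8333² = 0.5208 m while stopping
human over T_r+T_s: 1.2000·(0.2000+0.8333) = 1.2400 m
residual clearance needed = 0.1000+0.0150+0.0050 = 0.1200 m
S_min ≈ 0.2500+0.5208+1.2400+0.1200  ⇒  S_min = 2557/1200 m

S_min = 2557/1200 m = 2.1308 m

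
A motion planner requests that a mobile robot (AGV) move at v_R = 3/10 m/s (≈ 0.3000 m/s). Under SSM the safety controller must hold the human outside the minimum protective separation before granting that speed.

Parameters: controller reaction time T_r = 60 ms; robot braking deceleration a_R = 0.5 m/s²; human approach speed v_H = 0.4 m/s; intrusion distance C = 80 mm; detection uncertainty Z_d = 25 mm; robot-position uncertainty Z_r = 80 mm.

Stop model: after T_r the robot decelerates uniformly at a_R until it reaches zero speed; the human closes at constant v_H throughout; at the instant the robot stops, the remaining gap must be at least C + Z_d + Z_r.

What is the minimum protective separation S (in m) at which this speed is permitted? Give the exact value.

S_min = 557/1000 m = 0.5570 m

braking lasts T_s = (3/10)/(1/2) = 0.6000 s
reaction-phase robot travel = 0.3000·0.0600 = 0.0180 m
robot under decel: 0.3000²/(2·0.5000) = 0.0900 m
person approaches 0.4000·(0.0600+0.6000) = 0.2640 m
residual clearance needed = 0.0800+0.0250+0.0800 = 0.1850 m
S_min ≈ 0.0180+0.0900+0.2640+0.1850  ⇒  S_min = 557/1000 m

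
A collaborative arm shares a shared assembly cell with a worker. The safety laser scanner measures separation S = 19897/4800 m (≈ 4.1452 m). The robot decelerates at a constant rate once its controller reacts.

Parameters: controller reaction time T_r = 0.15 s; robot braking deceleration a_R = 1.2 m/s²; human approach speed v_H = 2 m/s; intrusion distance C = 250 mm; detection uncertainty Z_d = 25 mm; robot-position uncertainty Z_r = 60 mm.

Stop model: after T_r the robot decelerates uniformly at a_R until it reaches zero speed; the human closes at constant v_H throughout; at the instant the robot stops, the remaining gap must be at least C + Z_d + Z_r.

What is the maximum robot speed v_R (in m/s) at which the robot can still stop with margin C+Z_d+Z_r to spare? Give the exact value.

quadratic (5/12)·v² + (109/60)·v + (-16849/4800) = 0
  disc = (109/60)² − 4·(5/12)·(-16849/4800) = 14641/1600 ; √disc = 121/40
  v_R = (−(109/60) + 121/40) / (2·(5/12)) = 29/20 m/s
check:
braking lasts T_s = (29/20)/(6/5) = 1.2083 s
robot in T_r: 1.4500·0.1500 = 0.2175 m
braking distance = 1.4500²/(2·1.2000) = 0.8760 m
person approaches 2.0000·(0.1500+1.2083) = 2.7167 m
margins: 0.2500+0.0250+0.0600 = 0.3350 m
sum ≈ 0.2175+0.8760+2.7167+0.3350 ≈ 4.1452 m = S ✓

v_R_max = 29/20 m/s = 1.4500 m/s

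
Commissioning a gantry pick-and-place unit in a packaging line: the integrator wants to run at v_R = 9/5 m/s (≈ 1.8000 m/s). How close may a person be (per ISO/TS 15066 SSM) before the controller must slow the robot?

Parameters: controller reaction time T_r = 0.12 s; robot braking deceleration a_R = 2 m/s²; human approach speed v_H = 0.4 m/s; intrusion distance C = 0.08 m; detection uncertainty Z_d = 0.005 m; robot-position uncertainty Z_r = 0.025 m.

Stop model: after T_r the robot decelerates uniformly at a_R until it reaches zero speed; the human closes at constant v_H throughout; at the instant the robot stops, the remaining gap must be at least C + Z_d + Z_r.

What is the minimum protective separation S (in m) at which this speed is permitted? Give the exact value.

stop time T_s = (9/5)/2 = 0.9000 s
reaction-phase robot travel = 1.8000·0.1200 = 0.2160 m
robot covers 1.8000·0.9000 − ½·2.0000·0.9000² = 0.8100 m while stopping
human over T_r+T_s: 0.4000·(0.1200+0.9000) = 0.4080 m
margins: 0.0800+0.0050+0.0250 = 0.1100 m
S_min ≈ 0.2160+0.8100+0.4080+0.1100  ⇒  S_min = 193/125 m

S_min = 193/125 m = 1.5440 m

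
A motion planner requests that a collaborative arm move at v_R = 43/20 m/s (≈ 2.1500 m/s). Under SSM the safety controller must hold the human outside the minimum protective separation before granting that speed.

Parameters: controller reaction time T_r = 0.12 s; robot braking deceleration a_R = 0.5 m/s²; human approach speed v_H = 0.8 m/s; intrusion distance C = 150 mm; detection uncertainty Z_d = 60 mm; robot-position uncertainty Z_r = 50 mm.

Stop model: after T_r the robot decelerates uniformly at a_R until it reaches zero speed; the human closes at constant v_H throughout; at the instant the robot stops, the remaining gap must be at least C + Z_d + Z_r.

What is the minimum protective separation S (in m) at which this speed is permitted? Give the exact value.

S_min = 17353/2000 m = 8.6765 m

stop time T_s = (43/20)/(1/2) = 4.3000 s
reaction-phase robot travel = 2.1500·0.1200 = 0.2580 m
robot under decel: 2.1500²/(2·0.5000) = 4.6225 m
human closes 0.8000·4.4200 = 3.5360 m
C+Z_d+Z_r = 0.1500+0.0600+0.0500 = 0.2600 m
S_min ≈ 0.2580+4.6225+3.5360+0.2600  ⇒  S_min = 17353/2000 m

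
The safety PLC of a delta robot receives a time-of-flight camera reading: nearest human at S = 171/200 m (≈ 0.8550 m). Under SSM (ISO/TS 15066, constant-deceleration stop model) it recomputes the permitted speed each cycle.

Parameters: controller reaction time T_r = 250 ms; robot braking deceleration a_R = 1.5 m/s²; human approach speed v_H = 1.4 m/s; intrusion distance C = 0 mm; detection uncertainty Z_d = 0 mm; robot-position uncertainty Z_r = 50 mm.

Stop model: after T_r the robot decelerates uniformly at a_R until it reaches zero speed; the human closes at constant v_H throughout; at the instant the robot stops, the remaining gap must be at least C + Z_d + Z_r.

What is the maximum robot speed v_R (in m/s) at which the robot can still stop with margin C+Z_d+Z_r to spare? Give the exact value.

collect terms ⇒ (1/3)·v_R² + (71/60)·v_R + (-91/200) = 0
  disc = (71/60)² − 4·(1/3)·(-91/200) = 289/144 ; √disc = 17/12
  v_R = (−(71/60) + 17/12) / (2·(1/3)) = 7/20 m/s
check:
T_s = v_R/a_R = (7/20)/(3/2) = 0.2333 s
robot in T_r: 0.3500·0.2500 = 0.0875 m
robot covers 0.3500·0.2333 − ½·1.5000·0.2333² = 0.0408 m while stopping
human over T_r+T_s: 1.4000·(0.2500+0.2333) = 0.6767 m
C+Z_d+Z_r = 0.0000+0.0000+0.0500 = 0.0500 m
sum ≈ 0.0875+0.0408+0.6767+0.0500 ≈ 0.8550 m = S ✓

v_R_max = 7/20 m/s = 0.3500 m/s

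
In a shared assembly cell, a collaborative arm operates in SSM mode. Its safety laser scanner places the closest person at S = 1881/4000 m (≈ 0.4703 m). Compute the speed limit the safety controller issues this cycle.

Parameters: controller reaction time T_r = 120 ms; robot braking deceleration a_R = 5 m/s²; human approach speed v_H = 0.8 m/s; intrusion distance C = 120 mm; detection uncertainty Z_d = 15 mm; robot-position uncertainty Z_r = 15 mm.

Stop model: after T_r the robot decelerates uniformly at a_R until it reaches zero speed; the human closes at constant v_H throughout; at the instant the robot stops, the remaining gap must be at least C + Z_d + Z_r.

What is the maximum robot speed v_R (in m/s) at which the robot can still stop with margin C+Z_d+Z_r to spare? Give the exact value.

v_R_max = 13/20 m/s = 0.6500 m/s

collect terms ⇒ (1/10)·v_R² + (7/25)·v_R + (-897/4000) = 0
  disc = (7/25)² − 4·(1/10)·(-897/4000) = 1681/10000 ; √disc = 41/100
  v_R = (−(7/25) + 41/100) / (2·(1/10)) = 13/20 m/s
check:
stop time T_s = (13/20)/5 = 0.1300 s
robot in T_r: 0.6500·0.1200 = 0.0780 m
braking distance = 0.6500²/(2·5.0000) = 0.0423 m
human over T_r+T_s: 0.8000·(0.1200+0.1300) = 0.2000 m
C+Z_d+Z_r = 0.1200+0.0150+0.0150 = 0.1500 m
sum ≈ 0.0780+0.0423+0.2000+0.1500 ≈ 0.4703 m = S ✓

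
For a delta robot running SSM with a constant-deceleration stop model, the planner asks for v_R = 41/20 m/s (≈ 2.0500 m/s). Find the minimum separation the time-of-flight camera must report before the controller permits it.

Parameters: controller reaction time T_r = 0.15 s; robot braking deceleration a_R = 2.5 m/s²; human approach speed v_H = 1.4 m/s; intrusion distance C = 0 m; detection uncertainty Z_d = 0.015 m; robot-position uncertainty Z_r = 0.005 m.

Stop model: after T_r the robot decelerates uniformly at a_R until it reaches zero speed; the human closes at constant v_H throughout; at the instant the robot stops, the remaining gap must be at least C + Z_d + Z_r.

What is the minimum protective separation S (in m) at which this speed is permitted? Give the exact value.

S_min = 1263/500 m = 2.5260 m

stop time T_s = (41/20)/(5/2) = 0.8200 s
robot in T_r: 2.0500·0.1500 = 0.3075 m
braking distance = 2.0500²/(2·2.5000) = 0.8405 m
human closes 1.4000·0.9700 = 1.3580 m
residual clearance needed = 0.0000+0.0150+0.0050 = 0.0200 m
S_min ≈ 0.3075+0.8405+1.3580+0.0200  ⇒  S_min = 1263/500 m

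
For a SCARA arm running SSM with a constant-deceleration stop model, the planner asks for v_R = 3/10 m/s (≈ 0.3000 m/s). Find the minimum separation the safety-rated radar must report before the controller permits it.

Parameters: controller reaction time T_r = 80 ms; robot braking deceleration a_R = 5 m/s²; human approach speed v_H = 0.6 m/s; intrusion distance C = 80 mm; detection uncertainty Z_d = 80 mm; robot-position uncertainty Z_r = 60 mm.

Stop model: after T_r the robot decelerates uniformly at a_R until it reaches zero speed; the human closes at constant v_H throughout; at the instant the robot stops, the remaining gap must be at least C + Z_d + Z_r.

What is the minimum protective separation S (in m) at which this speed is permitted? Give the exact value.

S_min = 337/1000 m = 0.3370 m

braking lasts T_s = (3/10)/5 = 0.0600 s
robot covers v_R·T_r = 0.3000·0.0800 = 0.0240 m before braking
robot under decel: 0.3000²/(2·5.0000) = 0.0090 m
human closes 0.6000·0.1400 = 0.0840 m
residual clearance needed = 0.0800+0.0800+0.0600 = 0.2200 m
S_min ≈ 0.0240+0.0090+0.0840+0.2200  ⇒  S_min = 337/1000 m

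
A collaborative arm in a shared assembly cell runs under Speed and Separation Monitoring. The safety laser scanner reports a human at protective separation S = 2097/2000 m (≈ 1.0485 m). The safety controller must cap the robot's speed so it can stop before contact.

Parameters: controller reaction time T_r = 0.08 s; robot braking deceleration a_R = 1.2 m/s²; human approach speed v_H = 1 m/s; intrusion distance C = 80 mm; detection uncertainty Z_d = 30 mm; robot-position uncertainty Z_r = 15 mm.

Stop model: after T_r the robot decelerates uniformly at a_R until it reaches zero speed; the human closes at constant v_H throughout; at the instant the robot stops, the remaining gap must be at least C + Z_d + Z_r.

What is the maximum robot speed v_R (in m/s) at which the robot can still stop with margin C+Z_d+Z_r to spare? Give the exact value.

collect terms ⇒ (5/12)·v_R² + (137/150)·v_R + (-1687/2000) = 0
  disc = (137/150)² − 4·(5/12)·(-1687/2000) = 201601/90000 ; √disc = 449/300
  v_R = (−(137/150) + 449/300) / (2·(5/12)) = 7/10 m/s
check:
T_s = v_R/a_R = (7/10)/(6/5) = 0.5833 s
reaction-phase robot travel = 0.7000·0.0800 = 0.0560 m
robot covers 0.7000·0.5833 − ½·1.2000·0.5833² = 0.2042 m while stopping
person approaches 1.0000·(0.0800+0.5833) = 0.6633 m
margins: 0.0800+0.0300+0.0150 = 0.1250 m
sum ≈ 0.0560+0.2042+0.6633+0.1250 ≈ 1.0485 m = S ✓

v_R_max = 7/10 m/s = 0.7000 m/s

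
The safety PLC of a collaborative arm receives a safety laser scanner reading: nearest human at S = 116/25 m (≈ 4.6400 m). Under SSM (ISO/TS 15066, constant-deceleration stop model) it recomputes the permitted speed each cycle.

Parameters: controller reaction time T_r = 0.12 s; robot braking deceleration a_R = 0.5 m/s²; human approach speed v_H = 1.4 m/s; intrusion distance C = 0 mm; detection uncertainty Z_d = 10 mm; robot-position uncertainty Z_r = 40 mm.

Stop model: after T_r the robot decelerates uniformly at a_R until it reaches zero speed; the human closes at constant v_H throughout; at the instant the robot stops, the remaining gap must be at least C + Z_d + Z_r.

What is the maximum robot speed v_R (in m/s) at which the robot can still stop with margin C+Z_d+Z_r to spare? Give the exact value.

v_R_max = 11/10 m/s = 1.1000 m/s

at the boundary: (1)·v² + (73/25)·v + (-2211/500) = 0
  disc = (73/25)² − 4·(1)·(-2211/500) = 16384/625 ; √disc = 128/25
  v_R = (−(73/25) + 128/25) / (2·(1)) = 11/10 m/s
check:
stop time T_s = (11/10)/(1/2) = 2.2000 s
reaction-phase robot travel = 1.1000·0.1200 = 0.1320 m
robot covers 1.1000·2.2000 − ½·0.5000·2.2000² = 1.2100 m while stopping
person approaches 1.4000·(0.1200+2.2000) = 3.2480 m
residual clearance needed = 0.0000+0.0100+0.0400 = 0.0500 m
sum ≈ 0.1320+1.2100+3.2480+0.0500 ≈ 4.6400 m = S ✓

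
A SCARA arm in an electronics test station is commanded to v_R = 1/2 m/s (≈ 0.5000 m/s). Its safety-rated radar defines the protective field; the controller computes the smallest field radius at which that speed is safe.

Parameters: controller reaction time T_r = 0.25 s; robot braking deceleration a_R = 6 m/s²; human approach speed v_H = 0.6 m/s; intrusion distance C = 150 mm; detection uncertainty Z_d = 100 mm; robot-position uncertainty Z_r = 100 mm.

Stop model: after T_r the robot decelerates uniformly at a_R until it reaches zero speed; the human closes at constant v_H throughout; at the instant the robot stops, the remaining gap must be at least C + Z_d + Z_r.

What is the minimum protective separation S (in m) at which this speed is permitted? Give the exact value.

stop time T_s = (1/2)/6 = 0.0833 s
robot covers v_R·T_r = 0.5000·0.2500 = 0.1250 m before braking
robot covers 0.5000·0.0833 − ½·6.0000·0.0833² = 0.0208 m while stopping
human over T_r+T_s: 0.6000·(0.2500+0.0833) = 0.2000 m
C+Z_d+Z_r = 0.1500+0.1000+0.1000 = 0.3500 m
S_min ≈ 0.1250+0.0208+0.2000+0.3500  ⇒  S_min = 167/240 m

S_min = 167/240 m = 0.6958 m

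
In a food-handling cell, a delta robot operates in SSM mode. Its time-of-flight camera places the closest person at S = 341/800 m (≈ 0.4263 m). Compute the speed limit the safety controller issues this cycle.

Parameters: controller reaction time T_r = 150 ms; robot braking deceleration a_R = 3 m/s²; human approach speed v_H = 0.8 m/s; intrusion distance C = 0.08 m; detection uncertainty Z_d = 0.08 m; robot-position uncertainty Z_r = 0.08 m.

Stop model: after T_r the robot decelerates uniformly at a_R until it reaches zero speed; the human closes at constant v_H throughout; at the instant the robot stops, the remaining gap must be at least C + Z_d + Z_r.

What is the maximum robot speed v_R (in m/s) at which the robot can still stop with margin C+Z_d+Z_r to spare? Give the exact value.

v_R_max = 3/20 m/s = 0.1500 m/s

collect terms ⇒ (1/6)·v_R² + (5/12)·v_R + (-53/800) = 0
  disc = (5/12)² − 4·(1/6)·(-53/800) = 49/225 ; √disc = 7/15
  v_R = (−(5/12) + 7/15) / (2·(1/6)) = 3/20 m/s
check:
T_s = v_R/a_R = (3/20)/3 = 0.0500 s
reaction-phase robot travel = 0.1500·0.1500 = 0.0225 m
robot under decel: 0.1500²/(2·3.0000) = 0.0037 m
person approaches 0.8000·(0.1500+0.0500) = 0.1600 m
C+Z_d+Z_r = 0.0800+0.0800+0.0800 = 0.2400 m
sum ≈ 0.0225+0.0037+0.1600+0.2400 ≈ 0.4263 m = S ✓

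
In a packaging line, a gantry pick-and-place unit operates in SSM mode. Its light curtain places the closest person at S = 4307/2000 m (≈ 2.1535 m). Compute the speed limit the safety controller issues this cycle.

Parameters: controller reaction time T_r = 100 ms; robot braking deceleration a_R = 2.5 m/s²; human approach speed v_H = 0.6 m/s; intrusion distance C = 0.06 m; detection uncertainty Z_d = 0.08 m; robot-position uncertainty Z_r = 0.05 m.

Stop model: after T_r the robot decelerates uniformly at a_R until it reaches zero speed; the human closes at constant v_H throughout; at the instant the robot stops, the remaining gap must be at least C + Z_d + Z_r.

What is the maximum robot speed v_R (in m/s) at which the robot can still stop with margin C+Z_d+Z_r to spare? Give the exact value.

at the boundary: (1/5)·v² + (17/50)·v + (-3807/2000) = 0
  disc = (17/50)² − 4·(1/5)·(-3807/2000) = 1024/625 ; √disc = 32/25
  v_R = (−(17/50) + 32/25) / (2·(1/5)) = 47/20 m/s
check:
stop time T_s = (47/20)/(5/2) = 0.9400 s
robot covers v_R·T_r = 2.3500·0.1000 = 0.2350 m before braking
robot under decel: 2.3500²/(2·2.5000) = 1.1045 m
person approaches 0.6000·(0.1000+0.9400) = 0.6240 m
margins: 0.0600+0.0800+0.0500 = 0.1900 m
sum ≈ 0.2350+1.1045+0.6240+0.1900 ≈ 2.1535 m = S ✓

v_R_max = 47/20 m/s = 2.3500 m/s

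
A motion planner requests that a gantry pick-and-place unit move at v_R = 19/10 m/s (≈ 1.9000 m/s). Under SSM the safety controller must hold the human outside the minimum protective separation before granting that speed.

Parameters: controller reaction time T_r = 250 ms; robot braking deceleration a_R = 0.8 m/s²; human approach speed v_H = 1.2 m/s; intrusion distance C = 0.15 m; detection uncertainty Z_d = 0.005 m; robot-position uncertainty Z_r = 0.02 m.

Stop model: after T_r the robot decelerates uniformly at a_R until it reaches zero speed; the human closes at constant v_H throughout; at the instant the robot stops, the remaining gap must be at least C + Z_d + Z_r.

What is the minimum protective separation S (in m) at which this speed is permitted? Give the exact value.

S_min = 969/160 m = 6.0563 m

T_s = v_R/a_R = (19/10)/(4/5) = 2.3750 s
robot covers v_R·T_r = 1.9000·0.2500 = 0.4750 m before braking
robot under decel: 1.9000²/(2·0.8000) = 2.2563 m
human closes 1.2000·2.6250 = 3.1500 m
margins: 0.1500+0.0050+0.0200 = 0.1750 m
S_min ≈ 0.4750+2.2563+3.1500+0.1750  ⇒  S_min = 969/160 m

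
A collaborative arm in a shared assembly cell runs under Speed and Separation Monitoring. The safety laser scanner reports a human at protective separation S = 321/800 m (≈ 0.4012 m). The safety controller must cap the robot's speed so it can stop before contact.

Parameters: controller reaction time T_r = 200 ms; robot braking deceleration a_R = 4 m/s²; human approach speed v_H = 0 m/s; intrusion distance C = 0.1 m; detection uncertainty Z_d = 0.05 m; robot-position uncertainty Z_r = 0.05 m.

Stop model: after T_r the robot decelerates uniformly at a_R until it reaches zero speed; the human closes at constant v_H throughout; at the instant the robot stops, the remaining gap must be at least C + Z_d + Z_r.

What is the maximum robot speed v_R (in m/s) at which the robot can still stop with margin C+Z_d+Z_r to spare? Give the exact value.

collect terms ⇒ (1/8)·v_R² + (1/5)·v_R + (-161/800) = 0
  disc = (1/5)² − 4·(1/8)·(-161/800) = 9/64 ; √disc = 3/8
  v_R = (−(1/5) + 3/8) / (2·(1/8)) = 7/10 m/s
check:
T_s = v_R/a_R = (7/10)/4 = 0.1750 s
robot in T_r: 0.7000·0.2000 = 0.1400 m
braking distance = 0.7000²/(2·4.0000) = 0.0612 m
human over T_r+T_s: 0.0000·(0.2000+0.1750) = 0.0000 m
residual clearance needed = 0.1000+0.0500+0.0500 = 0.2000 m
sum ≈ 0.1400+0.0612+0.0000+0.2000 ≈ 0.4012 m = S ✓

v_R_max = 7/10 m/s = 0.7000 m/s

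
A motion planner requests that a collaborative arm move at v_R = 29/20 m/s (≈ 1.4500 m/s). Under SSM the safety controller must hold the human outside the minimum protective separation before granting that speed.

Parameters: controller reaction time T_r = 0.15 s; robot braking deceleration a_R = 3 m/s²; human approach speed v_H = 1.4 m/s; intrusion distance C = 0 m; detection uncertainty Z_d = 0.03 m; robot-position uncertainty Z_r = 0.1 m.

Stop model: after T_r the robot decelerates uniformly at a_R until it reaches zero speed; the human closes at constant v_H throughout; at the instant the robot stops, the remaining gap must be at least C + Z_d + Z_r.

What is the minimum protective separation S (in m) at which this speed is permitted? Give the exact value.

S_min = 3803/2400 m = 1.5846 m

braking lasts T_s = (29/20)/3 = 0.4833 s
robot covers v_R·T_r = 1.4500·0.1500 = 0.2175 m before braking
robot covers 1.4500·0.4833 − ½·3.0000·0.4833² = 0.3504 m while stopping
human over T_r+T_s: 1.4000·(0.1500+0.4833) = 0.8867 m
C+Z_d+Z_r = 0.0000+0.0300+0.1000 = 0.1300 m
S_min ≈ 0.2175+0.3504+0.8867+0.1300  ⇒  S_min = 3803/2400 m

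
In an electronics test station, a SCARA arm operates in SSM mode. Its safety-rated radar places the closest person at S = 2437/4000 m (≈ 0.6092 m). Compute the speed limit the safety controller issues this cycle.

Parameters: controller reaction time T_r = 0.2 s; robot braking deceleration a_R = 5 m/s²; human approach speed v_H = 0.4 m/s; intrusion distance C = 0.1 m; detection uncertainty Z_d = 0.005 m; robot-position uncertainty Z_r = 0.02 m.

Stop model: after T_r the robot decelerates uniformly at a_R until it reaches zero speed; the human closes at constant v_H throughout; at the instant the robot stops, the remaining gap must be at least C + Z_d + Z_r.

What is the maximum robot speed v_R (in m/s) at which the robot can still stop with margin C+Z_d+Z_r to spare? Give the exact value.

v_R_max = 21/20 m/s = 1.0500 m/s

quadratic (1/10)·v² + (7/25)·v + (-1617/4000) = 0
  disc = (7/25)² − 4·(1/10)·(-1617/4000) = 2401/10000 ; √disc = 49/100
  v_R = (−(7/25) + 49/100) / (2·(1/10)) = 21/20 m/s
check:
stop time T_s = (21/20)/5 = 0.2100 s
robot covers v_R·T_r = 1.0500·0.2000 = 0.2100 m before braking
robot covers 1.0500·0.2100 − ½·5.0000·0.2100² = 0.1103 m while stopping
human closes 0.4000·0.4100 = 0.1640 m
C+Z_d+Z_r = 0.1000+0.0050+0.0200 = 0.1250 m
sum ≈ 0.2100+0.1103+0.1640+0.1250 ≈ 0.6092 m = S ✓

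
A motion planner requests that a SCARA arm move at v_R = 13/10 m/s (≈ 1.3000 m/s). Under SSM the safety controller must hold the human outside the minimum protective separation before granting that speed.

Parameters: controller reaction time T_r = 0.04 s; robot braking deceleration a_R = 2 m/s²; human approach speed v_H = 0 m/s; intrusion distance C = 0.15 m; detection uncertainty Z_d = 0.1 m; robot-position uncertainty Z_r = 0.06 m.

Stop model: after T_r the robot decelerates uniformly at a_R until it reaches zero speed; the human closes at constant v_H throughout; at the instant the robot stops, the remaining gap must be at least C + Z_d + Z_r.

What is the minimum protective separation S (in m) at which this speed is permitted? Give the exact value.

S_min = 1569/2000 m = 0.7845 m

T_s = v_R/a_R = (13/10)/2 = 0.6500 s
robot in T_r: 1.3000·0.0400 = 0.0520 m
robot under decel: 1.3000²/(2·2.0000) = 0.4225 m
person approaches 0.0000·(0.0400+0.6500) = 0.0000 m
C+Z_d+Z_r = 0.1500+0.1000+0.0600 = 0.3100 m
S_min ≈ 0.0520+0.4225+0.0000+0.3100  ⇒  S_min = 1569/2000 m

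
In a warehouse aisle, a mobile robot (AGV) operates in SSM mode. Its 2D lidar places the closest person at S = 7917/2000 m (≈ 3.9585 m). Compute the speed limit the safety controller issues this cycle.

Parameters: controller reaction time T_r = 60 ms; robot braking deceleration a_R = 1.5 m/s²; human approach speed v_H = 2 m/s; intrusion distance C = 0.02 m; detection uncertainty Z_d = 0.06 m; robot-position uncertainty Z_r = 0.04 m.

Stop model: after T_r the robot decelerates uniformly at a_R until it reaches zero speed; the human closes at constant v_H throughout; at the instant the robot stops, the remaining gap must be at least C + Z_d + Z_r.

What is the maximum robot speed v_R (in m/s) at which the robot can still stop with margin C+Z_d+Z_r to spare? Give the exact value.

at the boundary: (1/3)·v² + (209/150)·v + (-7437/2000) = 0
  disc = (209/150)² − 4·(1/3)·(-7437/2000) = 38809/5625 ; √disc = 197/75
  v_R = (−(209/150) + 197/75) / (2·(1/3)) = 37/20 m/s
check:
braking lasts T_s = (37/20)/(3/2) = 1.2333 s
reaction-phase robot travel = 1.8500·0.0600 = 0.1110 m
robot covers 1.8500·1.2333 − ½·1.5000·1.2333² = 1.1408 m while stopping
person approaches 2.0000·(0.0600+1.2333) = 2.5867 m
residual clearance needed = 0.0200+0.0600+0.0400 = 0.1200 m
sum ≈ 0.1110+1.1408+2.5867+0.1200 ≈ 3.9585 m = S ✓

v_R_max = 37/20 m/s = 1.8500 m/s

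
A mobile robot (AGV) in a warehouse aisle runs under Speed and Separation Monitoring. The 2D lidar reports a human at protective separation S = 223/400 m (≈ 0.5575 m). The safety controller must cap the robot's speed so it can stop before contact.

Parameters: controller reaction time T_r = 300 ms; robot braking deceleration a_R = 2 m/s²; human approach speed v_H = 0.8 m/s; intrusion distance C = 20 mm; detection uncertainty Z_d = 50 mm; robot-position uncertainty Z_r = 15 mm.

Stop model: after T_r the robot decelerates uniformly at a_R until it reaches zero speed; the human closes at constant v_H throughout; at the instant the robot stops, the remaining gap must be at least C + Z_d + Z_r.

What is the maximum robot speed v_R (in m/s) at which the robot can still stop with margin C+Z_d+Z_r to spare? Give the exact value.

collect terms ⇒ (1/4)·v_R² + (7/10)·v_R + (-93/400) = 0
  disc = (7/10)² − 4·(1/4)·(-93/400) = 289/400 ; √disc = 17/20
  v_R = (−(7/10) + 17/20) / (2·(1/4)) = 3/10 m/s
check:
T_s = v_R/a_R = (3/10)/2 = 0.1500 s
robot covers v_R·T_r = 0.3000·0.3000 = 0.0900 m before braking
robot under decel: 0.3000²/(2·2.0000) = 0.0225 m
human closes 0.8000·0.4500 = 0.3600 m
C+Z_d+Z_r = 0.0200+0.0500+0.0150 = 0.0850 m
sum ≈ 0.0900+0.0225+0.3600+0.0850 ≈ 0.5575 m = S ✓

v_R_max = 3/10 m/s = 0.3000 m/s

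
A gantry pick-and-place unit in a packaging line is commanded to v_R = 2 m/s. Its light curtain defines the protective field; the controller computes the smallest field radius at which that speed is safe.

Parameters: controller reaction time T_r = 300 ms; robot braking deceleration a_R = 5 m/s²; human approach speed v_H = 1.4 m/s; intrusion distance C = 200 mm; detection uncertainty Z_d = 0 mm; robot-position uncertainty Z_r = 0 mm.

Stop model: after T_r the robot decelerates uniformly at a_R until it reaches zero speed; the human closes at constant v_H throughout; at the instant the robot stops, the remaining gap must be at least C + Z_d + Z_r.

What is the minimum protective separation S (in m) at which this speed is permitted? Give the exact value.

S_min = 109/50 m = 2.1800 m

braking lasts T_s = 2/5 = 0.4000 s
robot covers v_R·T_r = 2.0000·0.3000 = 0.6000 m before braking
braking distance = 2.0000²/(2·5.0000) = 0.4000 m
person approaches 1.4000·(0.3000+0.4000) = 0.9800 m
margins: 0.2000+0.0000+0.0000 = 0.2000 m
S_min ≈ 0.6000+0.4000+0.9800+0.2000  ⇒  S_min = 109/50 m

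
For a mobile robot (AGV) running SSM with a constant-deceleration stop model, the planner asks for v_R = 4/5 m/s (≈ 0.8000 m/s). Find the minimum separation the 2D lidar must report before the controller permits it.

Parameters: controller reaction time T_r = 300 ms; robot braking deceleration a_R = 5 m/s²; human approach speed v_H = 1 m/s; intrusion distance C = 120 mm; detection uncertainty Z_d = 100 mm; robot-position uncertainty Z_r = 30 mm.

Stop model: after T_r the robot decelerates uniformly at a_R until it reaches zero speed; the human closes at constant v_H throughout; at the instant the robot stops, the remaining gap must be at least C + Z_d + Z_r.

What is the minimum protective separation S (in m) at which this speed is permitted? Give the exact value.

S_min = 507/500 m = 1.0140 m

braking lasts T_s = (4/5)/5 = 0.1600 s
robot in T_r: 0.8000·0.3000 = 0.2400 m
robot under decel: 0.8000²/(2·5.0000) = 0.0640 m
human closes 1.0000·0.4600 = 0.4600 m
residual clearance needed = 0.1200+0.1000+0.0300 = 0.2500 m
S_min ≈ 0.2400+0.0640+0.4600+0.2500  ⇒  S_min = 507/500 m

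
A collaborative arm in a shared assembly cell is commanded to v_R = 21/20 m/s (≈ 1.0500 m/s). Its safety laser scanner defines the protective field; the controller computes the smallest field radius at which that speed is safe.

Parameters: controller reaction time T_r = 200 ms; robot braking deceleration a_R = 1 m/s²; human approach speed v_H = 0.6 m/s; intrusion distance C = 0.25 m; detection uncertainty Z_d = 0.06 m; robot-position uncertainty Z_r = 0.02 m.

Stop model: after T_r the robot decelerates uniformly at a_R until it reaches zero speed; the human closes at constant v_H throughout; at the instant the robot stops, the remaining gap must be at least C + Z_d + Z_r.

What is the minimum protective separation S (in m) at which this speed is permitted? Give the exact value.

T_s = v_R/a_R = (21/20)/1 = 1.0500 s
robot in T_r: 1.0500·0.2000 = 0.2100 m
robot covers 1.0500·1.0500 − ½·1.0000·1.0500² = 0.5513 m while stopping
human over T_r+T_s: 0.6000·(0.2000+1.0500) = 0.7500 m
margins: 0.2500+0.0600+0.0200 = 0.3300 m
S_min ≈ 0.2100+0.5513+0.7500+0.3300  ⇒  S_min = 1473/800 m

S_min = 1473/800 m = 1.8413 m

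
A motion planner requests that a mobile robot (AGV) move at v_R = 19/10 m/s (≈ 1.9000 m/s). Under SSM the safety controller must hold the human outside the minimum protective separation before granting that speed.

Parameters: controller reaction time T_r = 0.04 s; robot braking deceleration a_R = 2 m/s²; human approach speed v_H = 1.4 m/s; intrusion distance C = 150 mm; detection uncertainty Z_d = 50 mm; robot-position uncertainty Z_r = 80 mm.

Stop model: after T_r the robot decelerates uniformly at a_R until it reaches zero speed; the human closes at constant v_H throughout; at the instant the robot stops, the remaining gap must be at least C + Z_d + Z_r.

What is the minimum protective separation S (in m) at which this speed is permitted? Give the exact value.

S_min = 5289/2000 m = 2.6445 m

braking lasts T_s = (19/10)/2 = 0.9500 s
robot in T_r: 1.9000·0.0400 = 0.0760 m
robot covers 1.9000·0.9500 − ½·2.0000·0.9500² = 0.9025 m while stopping
human closes 1.4000·0.9900 = 1.3860 m
C+Z_d+Z_r = 0.1500+0.0500+0.0800 = 0.2800 m
S_min ≈ 0.0760+0.9025+1.3860+0.2800  ⇒  S_min = 5289/2000 m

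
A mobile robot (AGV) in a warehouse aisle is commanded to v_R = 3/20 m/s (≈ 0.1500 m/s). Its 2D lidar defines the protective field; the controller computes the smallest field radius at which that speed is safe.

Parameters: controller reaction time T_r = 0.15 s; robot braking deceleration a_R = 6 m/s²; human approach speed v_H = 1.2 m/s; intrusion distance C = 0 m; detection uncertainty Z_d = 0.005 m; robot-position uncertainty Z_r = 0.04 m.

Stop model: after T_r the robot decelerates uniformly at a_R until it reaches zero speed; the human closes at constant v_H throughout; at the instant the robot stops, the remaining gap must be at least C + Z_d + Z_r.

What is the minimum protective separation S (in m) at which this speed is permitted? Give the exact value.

stop time T_s = (3/20)/6 = 0.0250 s
reaction-phase robot travel = 0.1500·0.1500 = 0.0225 m
robot covers 0.1500·0.0250 − ½·6.0000·0.0250² = 0.0019 m while stopping
human over T_r+T_s: 1.2000·(0.1500+0.0250) = 0.2100 m
margins: 0.0000+0.0050+0.0400 = 0.0450 m
S_min ≈ 0.0225+0.0019+0.2100+0.0450  ⇒  S_min = 447/1600 m

S_min = 447/1600 m = 0.2794 m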